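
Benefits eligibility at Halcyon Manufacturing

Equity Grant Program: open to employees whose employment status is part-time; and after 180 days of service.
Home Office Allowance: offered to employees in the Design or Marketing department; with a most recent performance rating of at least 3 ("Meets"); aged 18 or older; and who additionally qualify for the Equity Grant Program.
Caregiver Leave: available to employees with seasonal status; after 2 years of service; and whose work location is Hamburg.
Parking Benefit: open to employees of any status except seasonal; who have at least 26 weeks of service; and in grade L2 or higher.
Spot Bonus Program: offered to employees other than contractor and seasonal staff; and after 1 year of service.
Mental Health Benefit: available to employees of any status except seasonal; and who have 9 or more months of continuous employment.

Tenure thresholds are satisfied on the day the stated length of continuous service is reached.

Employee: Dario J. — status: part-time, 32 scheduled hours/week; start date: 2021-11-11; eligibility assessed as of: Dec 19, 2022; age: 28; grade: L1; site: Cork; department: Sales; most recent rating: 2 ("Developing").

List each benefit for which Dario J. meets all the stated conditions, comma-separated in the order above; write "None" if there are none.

Equity Grant Program, Spot Bonus Program, Mental Health Benefit

Service from 2021-11-11 to Dec 19, 2022: 403 days.
Equity Grant Program — status part-time ✓; service 403 days ≥ 180 days ✓ → eligible.
Home Office Allowance — dept Sales ✗ → not eligible.
Caregiver Leave — status part-time ✗ (requires seasonal) → not eligible.
Parking Benefit — status part-time ✓ (not excluded); service 403 days ≥ 26 weeks (≈182 days) ✓; grade L1 < L2 ✗ → not eligible.
Spot Bonus Program — status part-time ✓ (not excluded); service 403 days ≥ 1 year (≈365 days) ✓ → eligible.
Mental Health Benefit — status part-time ✓ (not excluded); service 403 days ≥ 9 months (≈270 days) ✓ → eligible.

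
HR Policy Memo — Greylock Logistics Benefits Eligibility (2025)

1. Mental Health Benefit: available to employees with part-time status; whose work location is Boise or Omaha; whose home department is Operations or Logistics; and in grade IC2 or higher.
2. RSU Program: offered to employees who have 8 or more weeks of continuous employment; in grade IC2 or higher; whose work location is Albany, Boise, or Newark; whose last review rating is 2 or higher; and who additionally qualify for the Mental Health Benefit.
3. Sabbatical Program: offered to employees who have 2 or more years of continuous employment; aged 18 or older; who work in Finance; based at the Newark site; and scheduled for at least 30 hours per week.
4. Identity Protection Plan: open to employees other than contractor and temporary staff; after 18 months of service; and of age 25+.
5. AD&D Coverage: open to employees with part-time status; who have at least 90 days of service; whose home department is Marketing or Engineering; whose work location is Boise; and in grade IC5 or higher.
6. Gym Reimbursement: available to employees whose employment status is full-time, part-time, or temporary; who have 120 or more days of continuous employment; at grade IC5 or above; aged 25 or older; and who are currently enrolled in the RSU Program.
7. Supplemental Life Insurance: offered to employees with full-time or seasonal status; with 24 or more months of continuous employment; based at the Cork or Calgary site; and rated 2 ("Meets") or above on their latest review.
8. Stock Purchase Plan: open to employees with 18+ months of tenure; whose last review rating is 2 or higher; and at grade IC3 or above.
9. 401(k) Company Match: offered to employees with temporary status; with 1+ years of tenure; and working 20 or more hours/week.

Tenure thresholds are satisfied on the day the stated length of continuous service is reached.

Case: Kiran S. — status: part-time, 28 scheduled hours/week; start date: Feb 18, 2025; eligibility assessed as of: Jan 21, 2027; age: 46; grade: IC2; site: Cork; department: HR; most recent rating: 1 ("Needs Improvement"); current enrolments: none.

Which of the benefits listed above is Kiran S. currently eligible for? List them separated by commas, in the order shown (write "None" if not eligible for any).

Identity Protection Plan

Service from Feb 18, 2025 to Jan 21, 2027: 702 days.
Mental Health Benefit — status part-time ✓; site Cork ✗ (not Boise or Omaha) → not eligible.
RSU Program — service 702 days ≥ 8 weeks (≈56 days) ✓; grade IC2 ≥ IC2 ✓; site Cork ✗ (not Albany, Boise, or Newark) → not eligible.
Sabbatical Program — service 702 days < 2 years (≈730 days) ✗ → not eligible.
Identity Protection Plan — status part-time ✓ (not excluded); service 702 days ≥ 18 months (≈540 days) ✓; age 46 ≥ 25 ✓ → eligible.
AD&D Coverage — status part-time ✓; service 702 days ≥ 90 days ✓; dept HR ✗ → not eligible.
Gym Reimbursement — status part-time ✓; service 702 days ≥ 120 days ✓; grade IC2 < IC5 ✗ → not eligible.
Supplemental Life Insurance — status part-time ✗ (requires full-time or seasonal) → not eligible.
Stock Purchase Plan — service 702 days ≥ 18 months (≈540 days) ✓; rating 1 < 2 ✗ → not eligible.
401(k) Company Match — status part-time ✗ (requires temporary) → not eligible.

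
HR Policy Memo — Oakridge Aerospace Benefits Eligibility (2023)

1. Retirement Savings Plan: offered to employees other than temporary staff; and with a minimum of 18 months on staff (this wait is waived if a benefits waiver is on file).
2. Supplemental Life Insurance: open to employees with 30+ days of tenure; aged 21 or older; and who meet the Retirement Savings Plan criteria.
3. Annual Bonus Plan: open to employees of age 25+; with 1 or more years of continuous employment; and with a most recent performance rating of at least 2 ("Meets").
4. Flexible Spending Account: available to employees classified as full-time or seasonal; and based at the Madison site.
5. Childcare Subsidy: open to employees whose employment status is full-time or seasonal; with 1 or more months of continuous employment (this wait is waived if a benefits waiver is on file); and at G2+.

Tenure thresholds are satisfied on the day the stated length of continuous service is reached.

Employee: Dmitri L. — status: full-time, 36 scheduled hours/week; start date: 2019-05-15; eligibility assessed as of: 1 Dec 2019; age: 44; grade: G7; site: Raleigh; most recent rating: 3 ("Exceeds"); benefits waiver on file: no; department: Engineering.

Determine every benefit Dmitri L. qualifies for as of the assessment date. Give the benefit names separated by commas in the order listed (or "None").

Service from 2019-05-15 to 1 Dec 2019: 200 days.
Retirement Savings Plan — status full-time ✓ (not excluded); no waiver, service 200 days < 18 months (≈540 days) ✗ → not eligible.
Supplemental Life Insurance — service 200 days ≥ 30 days ✓; age 44 ≥ 21 ✓; not eligible for Retirement Savings Plan ✗ → not eligible.
Annual Bonus Plan — age 44 ≥ 25 ✓; service 200 days < 1 year (≈365 days) ✗ → not eligible.
Flexible Spending Account — status full-time ✓; site Raleigh ✗ (not Madison) → not eligible.
Childcare Subsidy — status full-time ✓; no waiver, service 200 days ≥ 1 month (≈30 days) ✓; grade G7 ≥ G2 ✓ → eligible.

Childcare Subsidy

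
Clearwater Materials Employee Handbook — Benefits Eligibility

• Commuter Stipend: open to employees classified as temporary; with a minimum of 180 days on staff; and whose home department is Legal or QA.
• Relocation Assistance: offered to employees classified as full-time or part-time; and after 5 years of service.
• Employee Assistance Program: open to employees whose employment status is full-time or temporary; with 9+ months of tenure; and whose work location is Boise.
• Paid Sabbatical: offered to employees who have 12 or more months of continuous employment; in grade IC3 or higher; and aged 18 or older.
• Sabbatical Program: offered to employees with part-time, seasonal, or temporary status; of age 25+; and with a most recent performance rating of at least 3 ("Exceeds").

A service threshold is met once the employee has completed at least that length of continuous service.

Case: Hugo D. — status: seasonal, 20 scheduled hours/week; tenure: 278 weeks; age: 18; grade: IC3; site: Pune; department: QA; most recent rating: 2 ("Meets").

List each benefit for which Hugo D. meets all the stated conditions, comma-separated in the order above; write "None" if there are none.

Commuter Stipend — status seasonal ✗ (requires temporary) → not eligible.
Relocation Assistance — status seasonal ✗ (requires full-time or part-time) → not eligible.
Employee Assistance Program — status seasonal ✗ (requires full-time or temporary) → not eligible.
Paid Sabbatical — service 278 weeks ≥ 12 months (≈360 days) ✓; grade IC3 ≥ IC3 ✓; age 18 ≥ 18 ✓ → eligible.
Sabbatical Program — status seasonal ✓; age 18 < 25 ✗ → not eligible.

Paid Sabbatical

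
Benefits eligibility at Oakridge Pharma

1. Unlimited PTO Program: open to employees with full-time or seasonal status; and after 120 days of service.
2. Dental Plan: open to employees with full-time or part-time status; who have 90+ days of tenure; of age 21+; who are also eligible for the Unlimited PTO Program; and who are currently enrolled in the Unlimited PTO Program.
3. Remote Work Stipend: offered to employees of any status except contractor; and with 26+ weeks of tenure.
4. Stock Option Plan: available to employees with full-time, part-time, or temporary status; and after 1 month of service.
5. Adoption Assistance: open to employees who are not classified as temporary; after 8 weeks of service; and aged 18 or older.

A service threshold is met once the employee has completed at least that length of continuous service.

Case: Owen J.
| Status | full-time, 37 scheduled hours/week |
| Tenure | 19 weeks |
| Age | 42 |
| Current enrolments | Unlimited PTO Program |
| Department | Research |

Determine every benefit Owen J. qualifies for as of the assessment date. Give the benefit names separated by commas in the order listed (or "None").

Unlimited PTO Program, Dental Plan, Stock Option Plan, Adoption Assistance

Unlimited PTO Program — status full-time ✓; service 19 weeks ≥ 120 days ✓ → eligible.
Dental Plan — status full-time ✓; service 19 weeks ≥ 90 days ✓; age 42 ≥ 21 ✓; eligible for Unlimited PTO Program ✓; enrolled in Unlimited PTO Program ✓ → eligible.
Remote Work Stipend — status full-time ✓ (not excluded); service 19 weeks < 26 weeks ✗ → not eligible.
Stock Option Plan — status full-time ✓; service 19 weeks ≥ 1 month (≈30 days) ✓ → eligible.
Adoption Assistance — status full-time ✓ (not excluded); service 19 weeks ≥ 8 weeks ✓; age 42 ≥ 18 ✓ → eligible.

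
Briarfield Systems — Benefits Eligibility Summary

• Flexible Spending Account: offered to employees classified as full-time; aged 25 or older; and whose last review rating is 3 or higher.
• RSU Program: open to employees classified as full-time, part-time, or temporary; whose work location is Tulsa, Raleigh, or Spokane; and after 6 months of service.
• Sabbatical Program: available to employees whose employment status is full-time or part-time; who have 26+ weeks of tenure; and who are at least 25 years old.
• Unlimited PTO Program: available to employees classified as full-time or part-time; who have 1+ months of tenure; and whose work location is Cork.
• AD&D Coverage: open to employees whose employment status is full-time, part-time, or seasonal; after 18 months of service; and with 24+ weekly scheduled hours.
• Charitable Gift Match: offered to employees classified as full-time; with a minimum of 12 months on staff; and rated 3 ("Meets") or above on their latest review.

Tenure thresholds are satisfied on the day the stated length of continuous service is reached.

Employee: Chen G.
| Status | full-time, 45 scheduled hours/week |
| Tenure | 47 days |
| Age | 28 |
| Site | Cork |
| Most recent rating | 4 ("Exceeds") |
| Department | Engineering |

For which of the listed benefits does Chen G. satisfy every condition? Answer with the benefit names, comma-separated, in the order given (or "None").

Flexible Spending Account, Unlimited PTO Program

Flexible Spending Account — status full-time ✓; age 28 ≥ 25 ✓; rating 4 ≥ 3 ✓ → eligible.
RSU Program — status full-time ✓; site Cork ✗ (not Tulsa, Raleigh, or Spokane) → not eligible.
Sabbatical Program — status full-time ✓; service 47 days < 26 weeks (≈182 days) ✗ → not eligible.
Unlimited PTO Program — status full-time ✓; service 47 days ≥ 1 month (≈30 days) ✓; site Cork ✓ → eligible.
AD&D Coverage — status full-time ✓; service 47 days < 18 months (≈540 days) ✗ → not eligible.
Charitable Gift Match — status full-time ✓; service 47 days < 12 months (≈360 days) ✗ → not eligible.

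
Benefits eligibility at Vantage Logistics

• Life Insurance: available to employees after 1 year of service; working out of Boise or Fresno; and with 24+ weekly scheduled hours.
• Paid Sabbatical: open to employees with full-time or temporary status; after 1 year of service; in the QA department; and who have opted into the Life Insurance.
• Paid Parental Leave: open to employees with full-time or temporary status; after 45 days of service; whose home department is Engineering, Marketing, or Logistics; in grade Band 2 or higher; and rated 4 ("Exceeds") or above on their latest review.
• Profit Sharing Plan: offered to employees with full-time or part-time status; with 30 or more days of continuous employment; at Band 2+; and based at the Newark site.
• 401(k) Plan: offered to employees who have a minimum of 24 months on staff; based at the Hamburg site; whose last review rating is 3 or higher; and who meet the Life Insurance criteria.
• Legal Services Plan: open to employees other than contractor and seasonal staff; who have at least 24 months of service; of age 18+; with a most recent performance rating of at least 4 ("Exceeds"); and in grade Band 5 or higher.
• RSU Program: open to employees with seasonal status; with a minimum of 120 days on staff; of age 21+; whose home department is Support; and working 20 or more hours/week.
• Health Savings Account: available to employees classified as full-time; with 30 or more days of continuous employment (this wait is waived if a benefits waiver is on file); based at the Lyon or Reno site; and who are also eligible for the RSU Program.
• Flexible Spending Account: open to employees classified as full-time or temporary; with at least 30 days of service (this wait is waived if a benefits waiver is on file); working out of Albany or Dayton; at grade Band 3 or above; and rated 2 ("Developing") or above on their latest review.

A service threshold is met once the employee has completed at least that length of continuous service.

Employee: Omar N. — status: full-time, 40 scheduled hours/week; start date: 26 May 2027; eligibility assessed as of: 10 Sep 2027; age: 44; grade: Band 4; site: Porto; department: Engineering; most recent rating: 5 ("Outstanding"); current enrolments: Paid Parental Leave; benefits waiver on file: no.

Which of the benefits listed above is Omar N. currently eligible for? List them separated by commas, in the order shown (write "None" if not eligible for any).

Paid Parental Leave

Service from 26 May 2027 to 10 Sep 2027: 107 days.
Life Insurance — service 107 days < 1 year (≈365 days) ✗ → not eligible.
Paid Sabbatical — status full-time ✓; service 107 days < 1 year (≈365 days) ✗ → not eligible.
Paid Parental Leave — status full-time ✓; service 107 days ≥ 45 days ✓; dept Engineering ✓; grade Band 4 ≥ Band 2 ✓; rating 5 ≥ 4 ✓ → eligible.
Profit Sharing Plan — status full-time ✓; service 107 days ≥ 30 days ✓; grade Band 4 ≥ Band 2 ✓; site Porto ✗ (not Newark) → not eligible.
401(k) Plan — service 107 days < 24 months (≈720 days) ✗ → not eligible.
Legal Services Plan — status full-time ✓ (not excluded); service 107 days < 24 months (≈720 days) ✗ → not eligible.
RSU Program — status full-time ✗ (requires seasonal) → not eligible.
Health Savings Account — status full-time ✓; no waiver, service 107 days ≥ 30 days ✓; site Porto ✗ (not Lyon or Reno) → not eligible.
Flexible Spending Account — status full-time ✓; no waiver, service 107 days ≥ 30 days ✓; site Porto ✗ (not Albany or Dayton) → not eligible.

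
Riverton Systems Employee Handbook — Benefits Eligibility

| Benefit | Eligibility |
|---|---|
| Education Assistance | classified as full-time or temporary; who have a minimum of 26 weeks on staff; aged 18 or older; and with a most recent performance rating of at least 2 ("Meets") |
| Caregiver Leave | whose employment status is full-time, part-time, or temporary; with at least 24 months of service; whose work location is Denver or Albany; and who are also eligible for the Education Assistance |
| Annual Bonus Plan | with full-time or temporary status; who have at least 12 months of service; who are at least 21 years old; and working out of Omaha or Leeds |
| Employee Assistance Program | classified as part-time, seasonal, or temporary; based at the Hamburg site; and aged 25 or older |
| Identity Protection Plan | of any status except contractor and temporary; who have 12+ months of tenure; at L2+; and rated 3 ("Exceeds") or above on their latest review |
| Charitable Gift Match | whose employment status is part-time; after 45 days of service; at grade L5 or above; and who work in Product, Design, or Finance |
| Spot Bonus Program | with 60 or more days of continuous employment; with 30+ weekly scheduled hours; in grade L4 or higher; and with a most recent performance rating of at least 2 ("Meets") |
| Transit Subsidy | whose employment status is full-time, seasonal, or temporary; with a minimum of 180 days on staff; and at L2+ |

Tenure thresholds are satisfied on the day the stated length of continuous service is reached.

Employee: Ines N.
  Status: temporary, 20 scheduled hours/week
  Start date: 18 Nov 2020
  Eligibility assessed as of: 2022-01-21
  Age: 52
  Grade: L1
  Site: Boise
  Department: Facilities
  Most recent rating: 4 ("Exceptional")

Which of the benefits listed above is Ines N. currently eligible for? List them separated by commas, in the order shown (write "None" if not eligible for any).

Education Assistance

Service from 18 Nov 2020 to 2022-01-21: 429 days.
Education Assistance — status temporary ✓; service 429 days ≥ 26 weeks (≈182 days) ✓; age 52 ≥ 18 ✓; rating 4 ≥ 2 ✓ → eligible.
Caregiver Leave — status temporary ✓; service 429 days < 24 months (≈720 days) ✗ → not eligible.
Annual Bonus Plan — status temporary ✓; service 429 days ≥ 12 months (≈360 days) ✓; age 52 ≥ 21 ✓; site Boise ✗ (not Omaha or Leeds) → not eligible.
Employee Assistance Program — status temporary ✓; site Boise ✗ (not Hamburg) → not eligible.
Identity Protection Plan — status temporary ✗ (excluded) → not eligible.
Charitable Gift Match — status temporary ✗ (requires part-time) → not eligible.
Spot Bonus Program — service 429 days ≥ 60 days ✓; 20 hrs/wk < 30 ✗ → not eligible.
Transit Subsidy — status temporary ✓; service 429 days ≥ 180 days ✓; grade L1 < L2 ✗ → not eligible.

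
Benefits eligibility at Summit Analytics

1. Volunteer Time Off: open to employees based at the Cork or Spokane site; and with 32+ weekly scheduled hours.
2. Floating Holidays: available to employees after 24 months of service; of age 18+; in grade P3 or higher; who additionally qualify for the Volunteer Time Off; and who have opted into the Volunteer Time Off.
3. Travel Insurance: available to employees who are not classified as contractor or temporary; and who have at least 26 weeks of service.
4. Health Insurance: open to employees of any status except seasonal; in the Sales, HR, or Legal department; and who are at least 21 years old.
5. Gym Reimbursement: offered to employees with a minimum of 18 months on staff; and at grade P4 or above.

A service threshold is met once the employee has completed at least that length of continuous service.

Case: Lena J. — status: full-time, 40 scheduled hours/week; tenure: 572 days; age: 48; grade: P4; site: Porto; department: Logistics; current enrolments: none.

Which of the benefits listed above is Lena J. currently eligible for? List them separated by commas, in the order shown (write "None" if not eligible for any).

Volunteer Time Off — site Porto ✗ (not Cork or Spokane) → not eligible.
Floating Holidays — service 572 days < 24 months (≈720 days) ✗ → not eligible.
Travel Insurance — status full-time ✓ (not excluded); service 572 days ≥ 26 weeks (≈182 days) ✓ → eligible.
Health Insurance — status full-time ✓ (not excluded); dept Logistics ✗ → not eligible.
Gym Reimbursement — service 572 days ≥ 18 months (≈540 days) ✓; grade P4 ≥ P4 ✓ → eligible.

Travel Insurance, Gym Reimbursement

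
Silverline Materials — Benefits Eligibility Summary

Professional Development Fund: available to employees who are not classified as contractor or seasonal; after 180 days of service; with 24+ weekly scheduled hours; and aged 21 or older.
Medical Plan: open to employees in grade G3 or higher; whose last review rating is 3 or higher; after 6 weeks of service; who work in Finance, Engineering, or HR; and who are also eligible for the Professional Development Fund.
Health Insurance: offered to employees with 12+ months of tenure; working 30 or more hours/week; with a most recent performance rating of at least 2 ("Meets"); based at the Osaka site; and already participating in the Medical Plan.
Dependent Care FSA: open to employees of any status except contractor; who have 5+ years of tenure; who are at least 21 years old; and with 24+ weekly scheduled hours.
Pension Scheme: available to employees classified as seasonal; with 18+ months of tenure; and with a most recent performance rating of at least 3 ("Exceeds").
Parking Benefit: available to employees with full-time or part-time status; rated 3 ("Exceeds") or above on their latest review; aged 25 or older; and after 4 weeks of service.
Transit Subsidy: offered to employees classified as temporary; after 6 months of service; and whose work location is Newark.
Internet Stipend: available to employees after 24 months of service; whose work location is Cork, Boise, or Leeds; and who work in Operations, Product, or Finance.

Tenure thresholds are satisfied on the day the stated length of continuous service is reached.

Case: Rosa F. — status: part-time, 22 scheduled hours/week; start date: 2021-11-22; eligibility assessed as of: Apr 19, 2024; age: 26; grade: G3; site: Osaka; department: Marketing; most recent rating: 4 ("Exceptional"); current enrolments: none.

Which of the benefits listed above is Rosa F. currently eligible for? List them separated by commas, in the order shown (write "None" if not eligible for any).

Service from 2021-11-22 to Apr 19, 2024: 879 days.
Professional Development Fund — status part-time ✓ (not excluded); service 879 days ≥ 180 days ✓; 22 hrs/wk < 24 ✗ → not eligible.
Medical Plan — grade G3 ≥ G3 ✓; rating 4 ≥ 3 ✓; service 879 days ≥ 6 weeks (≈42 days) ✓; dept Marketing ✗ → not eligible.
Health Insurance — service 879 days ≥ 12 months (≈360 days) ✓; 22 hrs/wk < 30 ✗ → not eligible.
Dependent Care FSA — status part-time ✓ (not excluded); service 879 days < 5 years (≈1825 days) ✗ → not eligible.
Pension Scheme — status part-time ✗ (requires seasonal) → not eligible.
Parking Benefit — status part-time ✓; rating 4 ≥ 3 ✓; age 26 ≥ 25 ✓; service 879 days ≥ 4 weeks (≈28 days) ✓ → eligible.
Transit Subsidy — status part-time ✗ (requires temporary) → not eligible.
Internet Stipend — service 879 days ≥ 24 months (≈720 days) ✓; site Osaka ✗ (not Cork, Boise, or Leeds) → not eligible.

Parking Benefit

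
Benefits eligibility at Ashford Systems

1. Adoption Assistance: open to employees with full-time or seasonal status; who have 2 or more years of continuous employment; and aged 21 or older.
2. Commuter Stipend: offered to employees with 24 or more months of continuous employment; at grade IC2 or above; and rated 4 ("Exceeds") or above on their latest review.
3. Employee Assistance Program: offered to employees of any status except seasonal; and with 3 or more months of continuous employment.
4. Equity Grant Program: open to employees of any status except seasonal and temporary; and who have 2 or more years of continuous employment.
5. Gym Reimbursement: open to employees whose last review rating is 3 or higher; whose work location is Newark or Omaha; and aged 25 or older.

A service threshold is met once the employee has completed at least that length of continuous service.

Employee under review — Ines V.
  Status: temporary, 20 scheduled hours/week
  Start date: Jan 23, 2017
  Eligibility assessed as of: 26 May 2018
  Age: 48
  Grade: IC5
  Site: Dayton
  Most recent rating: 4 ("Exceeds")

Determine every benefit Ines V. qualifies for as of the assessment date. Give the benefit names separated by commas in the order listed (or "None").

Service from Jan 23, 2017 to 26 May 2018: 488 days.
Adoption Assistance — status temporary ✗ (requires full-time or seasonal) → not eligible.
Commuter Stipend — service 488 days < 24 months (≈720 days) ✗ → not eligible.
Employee Assistance Program — status temporary ✓ (not excluded); service 488 days ≥ 3 months (≈90 days) ✓ → eligible.
Equity Grant Program — status temporary ✗ (excluded) → not eligible.
Gym Reimbursement — rating 4 ≥ 3 ✓; site Dayton ✗ (not Newark or Omaha) → not eligible.

Employee Assistance Program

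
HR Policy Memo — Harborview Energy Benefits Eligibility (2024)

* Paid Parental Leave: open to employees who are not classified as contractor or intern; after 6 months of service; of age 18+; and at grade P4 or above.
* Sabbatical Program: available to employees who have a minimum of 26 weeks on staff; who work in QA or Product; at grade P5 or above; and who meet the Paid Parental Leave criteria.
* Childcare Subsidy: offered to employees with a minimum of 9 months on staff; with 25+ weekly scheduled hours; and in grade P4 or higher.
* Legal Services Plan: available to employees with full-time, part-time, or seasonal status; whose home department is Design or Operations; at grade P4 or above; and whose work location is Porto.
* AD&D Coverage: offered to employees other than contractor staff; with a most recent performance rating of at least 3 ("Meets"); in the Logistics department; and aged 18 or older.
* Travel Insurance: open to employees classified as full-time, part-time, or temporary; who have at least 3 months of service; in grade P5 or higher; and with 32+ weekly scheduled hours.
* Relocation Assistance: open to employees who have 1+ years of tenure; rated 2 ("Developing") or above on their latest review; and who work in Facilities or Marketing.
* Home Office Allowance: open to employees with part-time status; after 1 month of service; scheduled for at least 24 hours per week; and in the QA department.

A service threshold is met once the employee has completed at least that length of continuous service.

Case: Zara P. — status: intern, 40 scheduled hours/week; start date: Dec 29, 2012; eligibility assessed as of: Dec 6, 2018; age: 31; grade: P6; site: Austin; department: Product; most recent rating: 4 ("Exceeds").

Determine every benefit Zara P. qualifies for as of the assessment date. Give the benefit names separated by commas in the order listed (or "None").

Childcare Subsidy

Service from Dec 29, 2012 to Dec 6, 2018: 2168 days.
Paid Parental Leave — status intern ✗ (excluded) → not eligible.
Sabbatical Program — service 2168 days ≥ 26 weeks (≈182 days) ✓; dept Product ✓; grade P6 ≥ P5 ✓; not eligible for Paid Parental Leave ✗ → not eligible.
Childcare Subsidy — service 2168 days ≥ 9 months (≈270 days) ✓; 40 hrs/wk ≥ 25 ✓; grade P6 ≥ P4 ✓ → eligible.
Legal Services Plan — status intern ✗ (requires full-time, part-time, or seasonal) → not eligible.
AD&D Coverage — status intern ✓ (not excluded); rating 4 ≥ 3 ✓; dept Product ✗ → not eligible.
Travel Insurance — status intern ✗ (requires full-time, part-time, or temporary) → not eligible.
Relocation Assistance — service 2168 days ≥ 1 year (≈365 days) ✓; rating 4 ≥ 2 ✓; dept Product ✗ → not eligible.
Home Office Allowance — status intern ✗ (requires part-time) → not eligible.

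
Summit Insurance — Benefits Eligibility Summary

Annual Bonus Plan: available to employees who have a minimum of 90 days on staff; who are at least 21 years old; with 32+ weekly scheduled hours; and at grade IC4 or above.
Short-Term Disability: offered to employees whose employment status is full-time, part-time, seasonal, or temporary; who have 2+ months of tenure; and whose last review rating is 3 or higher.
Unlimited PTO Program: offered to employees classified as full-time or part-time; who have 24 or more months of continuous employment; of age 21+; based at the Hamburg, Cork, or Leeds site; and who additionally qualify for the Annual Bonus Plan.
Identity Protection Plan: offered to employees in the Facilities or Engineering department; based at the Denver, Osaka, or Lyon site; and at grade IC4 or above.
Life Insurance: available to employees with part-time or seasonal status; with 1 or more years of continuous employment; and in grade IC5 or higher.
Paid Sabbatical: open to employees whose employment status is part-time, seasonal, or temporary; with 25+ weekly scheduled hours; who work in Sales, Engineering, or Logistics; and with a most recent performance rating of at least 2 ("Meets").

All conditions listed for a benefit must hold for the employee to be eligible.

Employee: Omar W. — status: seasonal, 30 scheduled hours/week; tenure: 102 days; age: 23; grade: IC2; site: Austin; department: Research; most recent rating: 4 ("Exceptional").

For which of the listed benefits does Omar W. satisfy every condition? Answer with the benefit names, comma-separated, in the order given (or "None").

Short-Term Disability

Annual Bonus Plan — service 102 days ≥ 90 days ✓; age 23 ≥ 21 ✓; 30 hrs/wk < 32 ✗ → not eligible.
Short-Term Disability — status seasonal ✓; service 102 days ≥ 2 months (≈60 days) ✓; rating 4 ≥ 3 ✓ → eligible.
Unlimited PTO Program — status seasonal ✗ (requires full-time or part-time) → not eligible.
Identity Protection Plan — dept Research ✗ → not eligible.
Life Insurance — status seasonal ✓; service 102 days < 1 year (≈365 days) ✗ → not eligible.
Paid Sabbatical — status seasonal ✓; 30 hrs/wk ≥ 25 ✓; dept Research ✗ → not eligible.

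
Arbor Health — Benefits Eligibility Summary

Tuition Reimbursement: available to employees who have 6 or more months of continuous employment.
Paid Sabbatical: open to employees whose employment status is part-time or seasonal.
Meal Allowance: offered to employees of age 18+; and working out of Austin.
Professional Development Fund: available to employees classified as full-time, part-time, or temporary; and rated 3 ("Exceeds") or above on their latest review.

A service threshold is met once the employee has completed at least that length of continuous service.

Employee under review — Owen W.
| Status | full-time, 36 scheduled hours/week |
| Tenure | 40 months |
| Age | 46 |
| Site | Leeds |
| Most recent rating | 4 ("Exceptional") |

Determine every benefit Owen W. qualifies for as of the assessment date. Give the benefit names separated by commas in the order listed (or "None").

Tuition Reimbursement — service 40 months ≥ 6 months ✓ → eligible.
Paid Sabbatical — status full-time ✗ (requires part-time or seasonal) → not eligible.
Meal Allowance — age 46 ≥ 18 ✓; site Leeds ✗ (not Austin) → not eligible.
Professional Development Fund — status full-time ✓; rating 4 ≥ 3 ✓ → eligible.

Tuition Reimbursement, Professional Development Fund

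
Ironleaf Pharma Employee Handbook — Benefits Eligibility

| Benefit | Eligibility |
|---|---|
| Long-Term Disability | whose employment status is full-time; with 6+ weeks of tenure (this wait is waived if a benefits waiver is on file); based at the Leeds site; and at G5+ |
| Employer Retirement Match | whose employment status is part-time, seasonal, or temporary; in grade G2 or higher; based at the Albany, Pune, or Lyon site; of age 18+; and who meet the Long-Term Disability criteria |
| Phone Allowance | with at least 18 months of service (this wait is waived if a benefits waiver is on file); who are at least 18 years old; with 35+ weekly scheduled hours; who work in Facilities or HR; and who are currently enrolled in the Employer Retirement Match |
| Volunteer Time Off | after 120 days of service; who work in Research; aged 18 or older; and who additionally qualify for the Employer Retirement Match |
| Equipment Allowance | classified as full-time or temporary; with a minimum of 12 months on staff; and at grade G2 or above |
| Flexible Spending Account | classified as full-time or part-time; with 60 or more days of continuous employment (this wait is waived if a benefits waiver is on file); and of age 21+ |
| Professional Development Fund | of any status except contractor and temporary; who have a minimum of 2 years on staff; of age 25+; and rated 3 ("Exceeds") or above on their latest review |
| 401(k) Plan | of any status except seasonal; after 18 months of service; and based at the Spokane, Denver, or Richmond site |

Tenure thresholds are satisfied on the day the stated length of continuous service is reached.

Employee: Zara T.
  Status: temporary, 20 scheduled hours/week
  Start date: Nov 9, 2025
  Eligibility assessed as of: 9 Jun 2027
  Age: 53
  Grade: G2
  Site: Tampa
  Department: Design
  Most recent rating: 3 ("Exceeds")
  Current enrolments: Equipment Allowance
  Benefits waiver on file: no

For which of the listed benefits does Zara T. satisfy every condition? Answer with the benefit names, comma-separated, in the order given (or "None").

Service from Nov 9, 2025 to 9 Jun 2027: 577 days.
Long-Term Disability — status temporary ✗ (requires full-time) → not eligible.
Employer Retirement Match — status temporary ✓; grade G2 ≥ G2 ✓; site Tampa ✗ (not Albany, Pune, or Lyon) → not eligible.
Phone Allowance — no waiver, service 577 days ≥ 18 months (≈540 days) ✓; age 53 ≥ 18 ✓; 20 hrs/wk < 35 ✗ → not eligible.
Volunteer Time Off — service 577 days ≥ 120 days ✓; dept Design ✗ → not eligible.
Equipment Allowance — status temporary ✓; service 577 days ≥ 12 months (≈360 days) ✓; grade G2 ≥ G2 ✓ → eligible.
Flexible Spending Account — status temporary ✗ (requires full-time or part-time) → not eligible.
Professional Development Fund — status temporary ✗ (excluded) → not eligible.
401(k) Plan — status temporary ✓ (not excluded); service 577 days ≥ 18 months (≈540 days) ✓; site Tampa ✗ (not Spokane, Denver, or Richmond) → not eligible.

Equipment Allowance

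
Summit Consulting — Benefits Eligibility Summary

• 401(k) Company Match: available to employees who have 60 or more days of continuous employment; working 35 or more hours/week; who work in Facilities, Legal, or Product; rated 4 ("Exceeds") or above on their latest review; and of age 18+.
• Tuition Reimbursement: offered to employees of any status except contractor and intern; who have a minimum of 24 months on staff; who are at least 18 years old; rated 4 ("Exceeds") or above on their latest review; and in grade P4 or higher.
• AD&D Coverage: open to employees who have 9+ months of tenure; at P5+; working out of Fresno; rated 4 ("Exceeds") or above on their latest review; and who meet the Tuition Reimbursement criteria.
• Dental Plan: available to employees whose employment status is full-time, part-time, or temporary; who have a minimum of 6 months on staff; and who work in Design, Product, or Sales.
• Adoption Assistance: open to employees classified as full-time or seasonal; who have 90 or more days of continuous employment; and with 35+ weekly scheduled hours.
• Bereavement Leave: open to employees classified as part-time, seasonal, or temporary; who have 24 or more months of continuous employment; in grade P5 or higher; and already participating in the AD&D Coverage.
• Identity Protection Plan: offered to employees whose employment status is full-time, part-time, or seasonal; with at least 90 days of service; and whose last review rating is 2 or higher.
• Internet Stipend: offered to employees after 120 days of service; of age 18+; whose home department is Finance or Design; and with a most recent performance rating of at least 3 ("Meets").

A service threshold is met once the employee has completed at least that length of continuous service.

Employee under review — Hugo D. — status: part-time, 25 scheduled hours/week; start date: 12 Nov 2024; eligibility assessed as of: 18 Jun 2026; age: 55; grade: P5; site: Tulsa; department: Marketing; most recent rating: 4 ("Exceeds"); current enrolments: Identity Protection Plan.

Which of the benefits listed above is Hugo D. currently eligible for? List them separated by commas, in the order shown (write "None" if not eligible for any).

Identity Protection Plan

Service from 12 Nov 2024 to 18 Jun 2026: 583 days.
401(k) Company Match — service 583 days ≥ 60 days ✓; 25 hrs/wk < 35 ✗ → not eligible.
Tuition Reimbursement — status part-time ✓ (not excluded); service 583 days < 24 months (≈720 days) ✗ → not eligible.
AD&D Coverage — service 583 days ≥ 9 months (≈270 days) ✓; grade P5 ≥ P5 ✓; site Tulsa ✗ (not Fresno) → not eligible.
Dental Plan — status part-time ✓; service 583 days ≥ 6 months (≈180 days) ✓; dept Marketing ✗ → not eligible.
Adoption Assistance — status part-time ✗ (requires full-time or seasonal) → not eligible.
Bereavement Leave — status part-time ✓; service 583 days < 24 months (≈720 days) ✗ → not eligible.
Identity Protection Plan — status part-time ✓; service 583 days ≥ 90 days ✓; rating 4 ≥ 2 ✓ → eligible.
Internet Stipend — service 583 days ≥ 120 days ✓; age 55 ≥ 18 ✓; dept Marketing ✗ → not eligible.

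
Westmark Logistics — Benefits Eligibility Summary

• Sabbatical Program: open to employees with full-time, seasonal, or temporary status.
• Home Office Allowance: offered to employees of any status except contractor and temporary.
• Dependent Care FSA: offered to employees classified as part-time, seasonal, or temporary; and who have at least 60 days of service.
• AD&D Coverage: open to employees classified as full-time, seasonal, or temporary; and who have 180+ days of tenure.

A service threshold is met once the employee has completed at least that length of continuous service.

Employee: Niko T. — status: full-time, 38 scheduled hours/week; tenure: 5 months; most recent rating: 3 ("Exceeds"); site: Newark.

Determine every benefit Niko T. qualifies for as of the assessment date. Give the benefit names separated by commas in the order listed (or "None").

Sabbatical Program, Home Office Allowance

Sabbatical Program — status full-time ✓ → eligible.
Home Office Allowance — status full-time ✓ (not excluded) → eligible.
Dependent Care FSA — status full-time ✗ (requires part-time, seasonal, or temporary) → not eligible.
AD&D Coverage — status full-time ✓; service 5 months < 180 days ✗ → not eligible.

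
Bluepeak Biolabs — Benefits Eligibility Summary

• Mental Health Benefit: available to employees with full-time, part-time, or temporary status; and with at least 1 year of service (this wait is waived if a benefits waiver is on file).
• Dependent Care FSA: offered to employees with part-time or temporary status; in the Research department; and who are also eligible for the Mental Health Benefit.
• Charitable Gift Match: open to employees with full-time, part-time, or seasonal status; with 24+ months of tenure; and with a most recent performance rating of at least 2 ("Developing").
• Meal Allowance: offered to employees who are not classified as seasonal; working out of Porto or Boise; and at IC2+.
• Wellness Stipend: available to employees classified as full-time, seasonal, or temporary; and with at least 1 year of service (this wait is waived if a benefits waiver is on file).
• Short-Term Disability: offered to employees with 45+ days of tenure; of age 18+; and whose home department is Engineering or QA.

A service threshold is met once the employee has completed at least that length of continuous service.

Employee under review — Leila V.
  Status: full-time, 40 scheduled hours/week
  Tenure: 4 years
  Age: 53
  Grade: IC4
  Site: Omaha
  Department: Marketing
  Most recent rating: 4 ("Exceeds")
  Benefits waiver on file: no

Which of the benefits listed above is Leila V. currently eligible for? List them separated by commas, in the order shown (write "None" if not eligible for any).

Mental Health Benefit, Charitable Gift Match, Wellness Stipend

Mental Health Benefit — status full-time ✓; no waiver, service 4 years ≥ 1 year ✓ → eligible.
Dependent Care FSA — status full-time ✗ (requires part-time or temporary) → not eligible.
Charitable Gift Match — status full-time ✓; service 4 years ≥ 24 months (≈720 days) ✓; rating 4 ≥ 2 ✓ → eligible.
Meal Allowance — status full-time ✓ (not excluded); site Omaha ✗ (not Porto or Boise) → not eligible.
Wellness Stipend — status full-time ✓; no waiver, service 4 years ≥ 1 year ✓ → eligible.
Short-Term Disability — service 4 years ≥ 45 days ✓; age 53 ≥ 18 ✓; dept Marketing ✗ → not eligible.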